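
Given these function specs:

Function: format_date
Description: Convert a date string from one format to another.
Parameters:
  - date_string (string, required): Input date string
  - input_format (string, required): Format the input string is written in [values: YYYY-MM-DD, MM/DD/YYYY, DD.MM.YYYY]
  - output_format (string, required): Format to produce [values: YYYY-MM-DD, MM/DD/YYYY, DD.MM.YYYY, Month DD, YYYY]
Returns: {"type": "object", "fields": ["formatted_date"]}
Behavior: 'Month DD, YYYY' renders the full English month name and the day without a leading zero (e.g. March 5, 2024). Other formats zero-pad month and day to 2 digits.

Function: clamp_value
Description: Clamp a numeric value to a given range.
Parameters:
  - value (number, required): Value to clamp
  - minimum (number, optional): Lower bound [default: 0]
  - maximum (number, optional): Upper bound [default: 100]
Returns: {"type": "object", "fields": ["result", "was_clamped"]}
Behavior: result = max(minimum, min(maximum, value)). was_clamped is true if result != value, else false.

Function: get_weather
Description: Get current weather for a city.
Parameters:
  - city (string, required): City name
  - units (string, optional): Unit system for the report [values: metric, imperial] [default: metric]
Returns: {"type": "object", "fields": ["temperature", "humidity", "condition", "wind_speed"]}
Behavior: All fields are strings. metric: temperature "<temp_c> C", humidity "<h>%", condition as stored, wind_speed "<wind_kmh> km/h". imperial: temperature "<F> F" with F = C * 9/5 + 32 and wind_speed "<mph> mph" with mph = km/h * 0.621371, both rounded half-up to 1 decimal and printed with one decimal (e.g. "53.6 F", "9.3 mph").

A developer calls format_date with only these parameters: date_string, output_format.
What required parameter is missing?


Required parameters: date_string, input_format, output_format
Provided: date_string, output_format
Missing: input_format
input_format


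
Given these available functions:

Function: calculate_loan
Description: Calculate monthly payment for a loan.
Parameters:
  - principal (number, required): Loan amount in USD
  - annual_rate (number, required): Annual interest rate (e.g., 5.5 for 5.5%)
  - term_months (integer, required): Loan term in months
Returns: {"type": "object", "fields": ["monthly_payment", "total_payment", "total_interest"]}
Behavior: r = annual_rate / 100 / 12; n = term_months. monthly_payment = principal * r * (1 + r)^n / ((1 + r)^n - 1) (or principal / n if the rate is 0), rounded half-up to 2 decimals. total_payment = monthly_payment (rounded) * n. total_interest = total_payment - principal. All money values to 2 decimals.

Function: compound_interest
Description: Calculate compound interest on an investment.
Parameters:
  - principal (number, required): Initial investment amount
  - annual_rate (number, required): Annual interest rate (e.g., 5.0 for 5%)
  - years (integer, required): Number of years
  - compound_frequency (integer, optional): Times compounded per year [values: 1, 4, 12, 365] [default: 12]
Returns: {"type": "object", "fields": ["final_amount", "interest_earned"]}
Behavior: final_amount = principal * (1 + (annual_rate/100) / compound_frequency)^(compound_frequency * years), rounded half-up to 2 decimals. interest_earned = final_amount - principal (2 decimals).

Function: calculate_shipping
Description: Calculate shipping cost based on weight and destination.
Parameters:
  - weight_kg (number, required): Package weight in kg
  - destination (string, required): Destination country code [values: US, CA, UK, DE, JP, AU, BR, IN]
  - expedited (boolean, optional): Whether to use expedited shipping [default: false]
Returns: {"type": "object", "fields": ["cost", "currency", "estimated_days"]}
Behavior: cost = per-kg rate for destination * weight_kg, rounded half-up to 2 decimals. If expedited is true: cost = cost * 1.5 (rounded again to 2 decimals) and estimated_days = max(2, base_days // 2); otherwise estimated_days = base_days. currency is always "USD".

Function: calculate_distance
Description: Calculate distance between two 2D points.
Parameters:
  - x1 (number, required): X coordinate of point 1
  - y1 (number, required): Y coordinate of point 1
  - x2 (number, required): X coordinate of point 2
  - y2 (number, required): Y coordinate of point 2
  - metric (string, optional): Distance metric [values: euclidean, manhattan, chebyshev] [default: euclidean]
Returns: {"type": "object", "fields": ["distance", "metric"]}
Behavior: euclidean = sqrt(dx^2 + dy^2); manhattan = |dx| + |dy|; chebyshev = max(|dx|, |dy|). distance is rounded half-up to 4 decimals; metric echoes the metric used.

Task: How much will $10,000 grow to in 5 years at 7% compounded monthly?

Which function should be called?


The task needs a function whose description is: Calculate compound interest on an investment.
compound_interest


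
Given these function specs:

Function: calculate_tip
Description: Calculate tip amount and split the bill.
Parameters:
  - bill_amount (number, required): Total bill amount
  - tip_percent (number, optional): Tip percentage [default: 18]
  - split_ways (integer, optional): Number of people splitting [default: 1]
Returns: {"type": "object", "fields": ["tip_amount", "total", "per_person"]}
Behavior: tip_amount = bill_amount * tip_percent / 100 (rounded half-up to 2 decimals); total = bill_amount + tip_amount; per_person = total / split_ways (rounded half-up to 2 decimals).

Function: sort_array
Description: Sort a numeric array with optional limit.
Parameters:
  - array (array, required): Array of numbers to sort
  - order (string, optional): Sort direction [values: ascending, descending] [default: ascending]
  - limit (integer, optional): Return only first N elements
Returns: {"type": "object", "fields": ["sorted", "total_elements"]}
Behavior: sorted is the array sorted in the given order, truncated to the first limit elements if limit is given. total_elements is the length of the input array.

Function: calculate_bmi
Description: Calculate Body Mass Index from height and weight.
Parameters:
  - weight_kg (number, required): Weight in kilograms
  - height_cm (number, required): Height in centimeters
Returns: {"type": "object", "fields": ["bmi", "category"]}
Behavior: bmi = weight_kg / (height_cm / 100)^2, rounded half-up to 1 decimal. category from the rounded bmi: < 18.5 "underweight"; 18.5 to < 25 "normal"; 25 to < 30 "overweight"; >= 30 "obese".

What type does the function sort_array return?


The sort_array spec declares Returns: {"type": "object", "fields": ["sorted", "total_elements"]}
Type:
object


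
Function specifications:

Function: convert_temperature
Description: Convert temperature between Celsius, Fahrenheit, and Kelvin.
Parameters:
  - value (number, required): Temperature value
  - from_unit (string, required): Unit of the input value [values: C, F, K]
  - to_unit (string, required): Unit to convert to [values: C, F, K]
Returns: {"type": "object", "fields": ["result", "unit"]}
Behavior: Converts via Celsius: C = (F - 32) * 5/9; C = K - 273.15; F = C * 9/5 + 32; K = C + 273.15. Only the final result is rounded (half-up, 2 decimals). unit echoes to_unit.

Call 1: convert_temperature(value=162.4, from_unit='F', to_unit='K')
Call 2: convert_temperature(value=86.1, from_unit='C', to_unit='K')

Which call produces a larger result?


Call 1:
  To C: (162.4 - 32) * 5/9 = 72.444444
  To K: 72.444444 + 273.15 = 345.594444
  Round to 2 decimals: 345.59
  -> 345.59 K
Call 2:
  Input already in C: 86.1
  To K: 86.1 + 273.15 = 359.25
  Round to 2 decimals: 359.25
  -> 359.25 K
Call 2 (359.25 K)


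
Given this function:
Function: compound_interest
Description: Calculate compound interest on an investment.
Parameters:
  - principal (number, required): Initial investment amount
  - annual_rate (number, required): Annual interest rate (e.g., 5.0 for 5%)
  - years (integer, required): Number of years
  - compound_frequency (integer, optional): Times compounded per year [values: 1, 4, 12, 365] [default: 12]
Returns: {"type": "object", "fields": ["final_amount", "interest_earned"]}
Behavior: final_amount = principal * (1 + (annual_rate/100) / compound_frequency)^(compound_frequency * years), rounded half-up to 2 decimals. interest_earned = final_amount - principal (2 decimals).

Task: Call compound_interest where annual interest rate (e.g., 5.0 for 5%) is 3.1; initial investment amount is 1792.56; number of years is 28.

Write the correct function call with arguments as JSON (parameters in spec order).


Mapping each described value to its parameter name:
  'Annual interest rate (e.g., 5.0 for 5%)' -> annual_rate = 3.1
  'Initial investment amount' -> principal = 1792.56
  'Number of years' -> years = 28
compound_interest({"principal": 1792.56, "annual_rate": 3.1, "years": 28})


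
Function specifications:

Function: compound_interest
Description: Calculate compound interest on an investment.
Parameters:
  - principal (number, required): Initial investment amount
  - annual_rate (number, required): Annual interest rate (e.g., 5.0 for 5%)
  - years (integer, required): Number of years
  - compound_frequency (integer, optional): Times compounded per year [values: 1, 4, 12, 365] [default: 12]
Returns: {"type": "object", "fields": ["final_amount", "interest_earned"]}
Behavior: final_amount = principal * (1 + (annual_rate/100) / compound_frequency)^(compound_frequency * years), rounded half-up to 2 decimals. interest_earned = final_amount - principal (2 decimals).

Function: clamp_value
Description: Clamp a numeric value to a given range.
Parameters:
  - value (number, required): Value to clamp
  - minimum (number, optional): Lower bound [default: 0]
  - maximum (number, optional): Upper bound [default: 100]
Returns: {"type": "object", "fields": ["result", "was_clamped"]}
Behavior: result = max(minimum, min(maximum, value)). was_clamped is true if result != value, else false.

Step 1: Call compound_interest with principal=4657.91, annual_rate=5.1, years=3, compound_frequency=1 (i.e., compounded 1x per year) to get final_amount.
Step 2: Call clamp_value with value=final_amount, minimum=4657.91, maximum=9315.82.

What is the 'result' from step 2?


Step 1: compound_interest
  rate per period = 5.1/100/1 = 0.051 (keep full precision); periods = 1 * 3 = 3
  (1 + 0.051)^3 = 1.16093565
  final_amount = 4657.91 * 1.16093565 = 5407.533778 -> 5407.53
  interest_earned = 5407.53 - 4657.91 = 749.62
  -> final_amount = 5407.53
Step 2: clamp_value(value=5407.53, minimum=4657.91, maximum=9315.82)
  result = max(4657.91, min(9315.82, 5407.53)) = max(4657.91, 5407.53) = 5407.53
  was_clamped = (5407.53 != 5407.53) = false
  -> result = 5407.53
5407.53


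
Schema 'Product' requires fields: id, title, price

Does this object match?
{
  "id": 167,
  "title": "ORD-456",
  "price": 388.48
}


Checking required fields... All present.
Valid - all required fields present


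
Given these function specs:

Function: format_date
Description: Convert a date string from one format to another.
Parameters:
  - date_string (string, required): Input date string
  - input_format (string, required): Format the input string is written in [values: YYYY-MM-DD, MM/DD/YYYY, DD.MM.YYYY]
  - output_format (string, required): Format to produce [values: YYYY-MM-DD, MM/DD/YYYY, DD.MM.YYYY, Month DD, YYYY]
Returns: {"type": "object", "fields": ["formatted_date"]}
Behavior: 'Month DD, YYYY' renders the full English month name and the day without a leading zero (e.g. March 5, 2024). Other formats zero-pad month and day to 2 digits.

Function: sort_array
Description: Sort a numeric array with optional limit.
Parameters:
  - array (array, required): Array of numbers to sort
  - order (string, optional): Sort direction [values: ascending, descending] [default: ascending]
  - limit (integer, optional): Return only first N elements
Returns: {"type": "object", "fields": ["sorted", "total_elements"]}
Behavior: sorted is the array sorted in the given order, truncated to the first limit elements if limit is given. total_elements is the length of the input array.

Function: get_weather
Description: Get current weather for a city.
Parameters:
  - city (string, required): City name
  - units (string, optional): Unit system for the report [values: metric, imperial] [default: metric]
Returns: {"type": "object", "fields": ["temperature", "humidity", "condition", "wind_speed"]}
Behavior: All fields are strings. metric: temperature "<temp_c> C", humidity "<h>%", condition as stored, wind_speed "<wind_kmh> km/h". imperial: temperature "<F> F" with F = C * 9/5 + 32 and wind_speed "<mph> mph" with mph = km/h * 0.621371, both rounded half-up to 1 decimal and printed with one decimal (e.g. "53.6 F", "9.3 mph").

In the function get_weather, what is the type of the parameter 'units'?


The get_weather spec declares:
  - units (string, optional): Unit system for the report [values: metric, imperial] [default: metric]
Type:
string


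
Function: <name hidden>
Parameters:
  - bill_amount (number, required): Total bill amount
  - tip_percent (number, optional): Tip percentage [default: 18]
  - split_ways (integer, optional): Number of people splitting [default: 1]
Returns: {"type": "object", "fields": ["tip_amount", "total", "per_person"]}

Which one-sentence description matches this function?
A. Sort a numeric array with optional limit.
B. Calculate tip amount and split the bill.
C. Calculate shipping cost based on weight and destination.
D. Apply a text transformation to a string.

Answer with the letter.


Parameters bill_amount, tip_percent, split_ways and return ["tip_amount", "total", "per_person"] fit: Calculate tip amount and split the bill.
B


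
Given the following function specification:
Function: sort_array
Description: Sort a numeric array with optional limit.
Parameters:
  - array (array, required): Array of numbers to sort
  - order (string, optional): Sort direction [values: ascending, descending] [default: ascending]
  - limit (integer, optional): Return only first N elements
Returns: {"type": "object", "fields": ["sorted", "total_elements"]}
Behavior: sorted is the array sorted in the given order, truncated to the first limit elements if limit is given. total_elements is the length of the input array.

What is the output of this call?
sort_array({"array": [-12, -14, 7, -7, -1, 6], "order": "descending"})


sorted descending: [7, 6, -1, -7, -12, -14]
total_elements = len(input) = 6
Output:
{"sorted": [7, 6, -1, -7, -12, -14], "total_elements": 6}


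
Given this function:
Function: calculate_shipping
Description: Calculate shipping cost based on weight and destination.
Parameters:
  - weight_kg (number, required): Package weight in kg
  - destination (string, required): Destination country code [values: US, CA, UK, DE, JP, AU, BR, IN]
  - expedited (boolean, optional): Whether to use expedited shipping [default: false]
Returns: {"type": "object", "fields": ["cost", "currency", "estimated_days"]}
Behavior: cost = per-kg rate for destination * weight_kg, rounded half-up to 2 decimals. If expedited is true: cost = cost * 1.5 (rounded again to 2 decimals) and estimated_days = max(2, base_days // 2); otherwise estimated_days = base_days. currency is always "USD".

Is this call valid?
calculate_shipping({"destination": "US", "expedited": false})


Checking required parameters...
Missing required parameter: weight_kg
Invalid - missing required parameter 'weight_kg'


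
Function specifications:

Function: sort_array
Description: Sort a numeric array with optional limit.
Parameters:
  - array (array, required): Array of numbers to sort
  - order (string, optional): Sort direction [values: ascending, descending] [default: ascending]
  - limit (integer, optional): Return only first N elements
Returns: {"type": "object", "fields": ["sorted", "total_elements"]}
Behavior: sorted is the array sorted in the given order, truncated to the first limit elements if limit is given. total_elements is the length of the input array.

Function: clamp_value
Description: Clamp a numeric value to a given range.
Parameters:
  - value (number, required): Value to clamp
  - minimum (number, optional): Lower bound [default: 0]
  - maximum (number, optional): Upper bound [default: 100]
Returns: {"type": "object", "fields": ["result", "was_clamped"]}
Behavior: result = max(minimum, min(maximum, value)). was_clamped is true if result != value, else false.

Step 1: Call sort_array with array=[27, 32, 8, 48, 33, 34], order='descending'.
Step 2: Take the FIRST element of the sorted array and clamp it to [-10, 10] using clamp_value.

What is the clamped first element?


Step 1: sort_array(order=descending)
  sorted: [48, 34, 33, 32, 27, 8]
  -> first element = 48
Step 2: clamp_value(value=48, minimum=-10, maximum=10)
  result = max(-10, min(10, 48)) = max(-10, 10) = 10
  was_clamped = (10 != 48) = true
  -> result = 10
10


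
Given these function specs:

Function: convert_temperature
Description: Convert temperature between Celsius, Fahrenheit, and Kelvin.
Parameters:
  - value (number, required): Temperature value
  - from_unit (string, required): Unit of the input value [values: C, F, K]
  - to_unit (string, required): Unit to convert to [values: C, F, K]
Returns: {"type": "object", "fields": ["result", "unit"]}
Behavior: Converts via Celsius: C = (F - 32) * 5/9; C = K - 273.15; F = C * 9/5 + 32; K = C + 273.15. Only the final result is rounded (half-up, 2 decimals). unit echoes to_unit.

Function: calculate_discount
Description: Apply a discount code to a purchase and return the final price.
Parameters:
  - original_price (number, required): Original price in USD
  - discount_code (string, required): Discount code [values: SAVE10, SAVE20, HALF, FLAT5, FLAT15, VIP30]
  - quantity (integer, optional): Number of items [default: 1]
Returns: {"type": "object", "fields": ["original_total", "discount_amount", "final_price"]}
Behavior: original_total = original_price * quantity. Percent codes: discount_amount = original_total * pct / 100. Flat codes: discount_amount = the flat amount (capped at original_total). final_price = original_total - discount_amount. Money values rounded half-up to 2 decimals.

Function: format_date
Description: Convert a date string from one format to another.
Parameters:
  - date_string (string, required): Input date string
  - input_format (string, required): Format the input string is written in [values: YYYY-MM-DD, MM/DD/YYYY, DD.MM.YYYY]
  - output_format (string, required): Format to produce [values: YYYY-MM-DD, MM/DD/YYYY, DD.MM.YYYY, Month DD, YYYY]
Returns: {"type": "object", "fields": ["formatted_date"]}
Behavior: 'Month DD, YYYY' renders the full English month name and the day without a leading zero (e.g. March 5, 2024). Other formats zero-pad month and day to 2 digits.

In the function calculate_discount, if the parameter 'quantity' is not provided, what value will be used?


The calculate_discount spec declares:
  - quantity (integer, optional): Number of items [default: 1]
Default:
1


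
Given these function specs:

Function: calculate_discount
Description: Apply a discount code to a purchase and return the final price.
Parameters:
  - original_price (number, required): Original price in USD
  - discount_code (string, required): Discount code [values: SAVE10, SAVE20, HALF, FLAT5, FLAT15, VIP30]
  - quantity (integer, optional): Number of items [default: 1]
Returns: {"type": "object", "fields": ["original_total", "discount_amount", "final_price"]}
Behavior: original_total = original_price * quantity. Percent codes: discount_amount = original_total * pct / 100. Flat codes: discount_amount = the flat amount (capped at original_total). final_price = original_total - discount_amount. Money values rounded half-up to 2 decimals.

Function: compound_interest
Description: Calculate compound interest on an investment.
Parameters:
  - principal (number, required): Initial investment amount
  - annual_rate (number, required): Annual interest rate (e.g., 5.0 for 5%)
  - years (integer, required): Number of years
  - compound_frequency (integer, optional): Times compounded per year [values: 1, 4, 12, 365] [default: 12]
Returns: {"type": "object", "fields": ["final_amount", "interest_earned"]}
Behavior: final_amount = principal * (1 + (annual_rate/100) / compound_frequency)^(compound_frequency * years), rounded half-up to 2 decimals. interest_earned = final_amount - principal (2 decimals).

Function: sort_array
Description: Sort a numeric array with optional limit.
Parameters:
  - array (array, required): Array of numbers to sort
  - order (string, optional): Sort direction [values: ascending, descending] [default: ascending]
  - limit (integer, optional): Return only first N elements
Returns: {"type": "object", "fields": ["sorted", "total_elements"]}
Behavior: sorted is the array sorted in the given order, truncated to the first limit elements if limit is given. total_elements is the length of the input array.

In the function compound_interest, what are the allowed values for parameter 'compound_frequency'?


The compound_interest spec declares:
  - compound_frequency (integer, optional): Times compounded per year [values: 1, 4, 12, 365] [default: 12]
Allowed values:
1, 4, 12, 365


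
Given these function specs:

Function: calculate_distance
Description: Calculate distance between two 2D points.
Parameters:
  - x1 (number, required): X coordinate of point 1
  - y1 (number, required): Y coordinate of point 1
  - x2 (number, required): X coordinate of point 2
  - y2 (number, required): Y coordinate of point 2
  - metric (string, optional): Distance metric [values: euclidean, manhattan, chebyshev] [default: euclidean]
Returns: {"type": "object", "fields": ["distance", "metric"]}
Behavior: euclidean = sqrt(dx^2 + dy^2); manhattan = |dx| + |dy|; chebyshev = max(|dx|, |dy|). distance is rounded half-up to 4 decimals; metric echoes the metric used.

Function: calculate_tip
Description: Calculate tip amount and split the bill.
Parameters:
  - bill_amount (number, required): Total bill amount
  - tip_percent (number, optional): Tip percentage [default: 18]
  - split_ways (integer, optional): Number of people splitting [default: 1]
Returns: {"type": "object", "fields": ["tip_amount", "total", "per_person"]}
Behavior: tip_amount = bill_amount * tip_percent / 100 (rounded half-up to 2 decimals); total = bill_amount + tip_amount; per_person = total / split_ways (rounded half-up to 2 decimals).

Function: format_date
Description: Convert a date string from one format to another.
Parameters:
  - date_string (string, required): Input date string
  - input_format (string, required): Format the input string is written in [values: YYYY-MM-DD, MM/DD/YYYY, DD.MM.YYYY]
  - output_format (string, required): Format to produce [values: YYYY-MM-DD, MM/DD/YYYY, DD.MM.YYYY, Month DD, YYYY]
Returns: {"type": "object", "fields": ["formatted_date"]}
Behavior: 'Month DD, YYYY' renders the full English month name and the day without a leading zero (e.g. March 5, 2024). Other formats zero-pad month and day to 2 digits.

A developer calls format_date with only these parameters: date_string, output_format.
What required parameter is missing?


Required parameters: date_string, input_format, output_format
Provided: date_string, output_format
Missing: input_format
input_format


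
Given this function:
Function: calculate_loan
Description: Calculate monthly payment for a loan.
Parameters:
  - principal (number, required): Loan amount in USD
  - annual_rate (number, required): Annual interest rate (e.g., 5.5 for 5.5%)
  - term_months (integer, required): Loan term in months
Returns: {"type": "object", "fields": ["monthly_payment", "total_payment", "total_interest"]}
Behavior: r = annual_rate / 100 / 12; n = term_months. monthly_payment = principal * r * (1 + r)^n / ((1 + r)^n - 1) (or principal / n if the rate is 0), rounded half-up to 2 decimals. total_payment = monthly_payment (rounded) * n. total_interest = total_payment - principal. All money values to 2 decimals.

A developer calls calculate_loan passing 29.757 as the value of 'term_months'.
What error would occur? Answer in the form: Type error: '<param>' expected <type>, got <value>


Spec: 'term_months' is declared as integer; 29.757 is a non-integer number.
Type error: 'term_months' expected integer, got 29.757


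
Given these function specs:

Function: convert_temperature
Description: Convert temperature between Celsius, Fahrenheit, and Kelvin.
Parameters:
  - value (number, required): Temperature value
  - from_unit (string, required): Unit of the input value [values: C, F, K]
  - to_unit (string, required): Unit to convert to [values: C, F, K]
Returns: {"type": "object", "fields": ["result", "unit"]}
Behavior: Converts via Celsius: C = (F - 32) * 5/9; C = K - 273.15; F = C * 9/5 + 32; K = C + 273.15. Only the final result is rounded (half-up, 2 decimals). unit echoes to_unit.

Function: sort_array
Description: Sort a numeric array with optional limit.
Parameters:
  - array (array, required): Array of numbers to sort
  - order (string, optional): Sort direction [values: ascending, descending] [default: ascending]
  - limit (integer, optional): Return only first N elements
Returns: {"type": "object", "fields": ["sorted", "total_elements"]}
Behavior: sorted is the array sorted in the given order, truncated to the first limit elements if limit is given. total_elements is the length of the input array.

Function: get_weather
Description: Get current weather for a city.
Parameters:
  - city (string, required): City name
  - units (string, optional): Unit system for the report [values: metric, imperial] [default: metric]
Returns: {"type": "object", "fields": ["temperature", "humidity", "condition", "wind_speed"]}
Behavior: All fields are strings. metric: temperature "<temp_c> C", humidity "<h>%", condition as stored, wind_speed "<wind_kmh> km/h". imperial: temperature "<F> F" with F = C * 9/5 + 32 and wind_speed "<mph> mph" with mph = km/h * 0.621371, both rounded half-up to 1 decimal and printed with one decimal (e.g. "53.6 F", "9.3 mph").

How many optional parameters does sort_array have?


Parameters of sort_array: array (required), order (optional), limit (optional)
Optional count:
2


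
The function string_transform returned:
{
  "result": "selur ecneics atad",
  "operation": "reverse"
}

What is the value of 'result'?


selur ecneics atad


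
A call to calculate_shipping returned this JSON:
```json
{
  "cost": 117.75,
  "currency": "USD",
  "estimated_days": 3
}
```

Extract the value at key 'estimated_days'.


3


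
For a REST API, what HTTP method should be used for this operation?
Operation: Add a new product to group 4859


GET = read, POST = create, PUT = update/replace, DELETE = remove
This operation is a create.
POST


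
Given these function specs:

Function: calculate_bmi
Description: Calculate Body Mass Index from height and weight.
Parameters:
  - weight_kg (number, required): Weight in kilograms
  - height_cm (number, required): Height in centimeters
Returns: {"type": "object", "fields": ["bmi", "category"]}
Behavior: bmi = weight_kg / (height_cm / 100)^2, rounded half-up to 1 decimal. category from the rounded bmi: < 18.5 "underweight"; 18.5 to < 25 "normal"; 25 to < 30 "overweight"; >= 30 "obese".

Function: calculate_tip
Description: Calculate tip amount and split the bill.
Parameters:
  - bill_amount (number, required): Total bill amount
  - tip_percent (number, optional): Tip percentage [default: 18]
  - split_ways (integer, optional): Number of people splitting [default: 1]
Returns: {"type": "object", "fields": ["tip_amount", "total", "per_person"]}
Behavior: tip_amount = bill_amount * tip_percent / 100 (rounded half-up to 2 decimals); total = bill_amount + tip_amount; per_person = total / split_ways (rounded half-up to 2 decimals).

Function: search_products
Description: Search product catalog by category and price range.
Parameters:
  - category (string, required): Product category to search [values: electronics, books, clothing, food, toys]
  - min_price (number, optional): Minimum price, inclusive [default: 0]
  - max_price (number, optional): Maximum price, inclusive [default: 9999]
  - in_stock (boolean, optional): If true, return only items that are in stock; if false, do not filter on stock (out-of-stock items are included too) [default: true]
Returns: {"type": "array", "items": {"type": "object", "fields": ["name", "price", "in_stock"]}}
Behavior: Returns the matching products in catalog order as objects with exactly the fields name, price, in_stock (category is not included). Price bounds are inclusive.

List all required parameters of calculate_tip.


Parameters of calculate_tip and their required/optional flag:
  bill_amount: required
  tip_percent: optional
  split_ways: optional
bill_amount


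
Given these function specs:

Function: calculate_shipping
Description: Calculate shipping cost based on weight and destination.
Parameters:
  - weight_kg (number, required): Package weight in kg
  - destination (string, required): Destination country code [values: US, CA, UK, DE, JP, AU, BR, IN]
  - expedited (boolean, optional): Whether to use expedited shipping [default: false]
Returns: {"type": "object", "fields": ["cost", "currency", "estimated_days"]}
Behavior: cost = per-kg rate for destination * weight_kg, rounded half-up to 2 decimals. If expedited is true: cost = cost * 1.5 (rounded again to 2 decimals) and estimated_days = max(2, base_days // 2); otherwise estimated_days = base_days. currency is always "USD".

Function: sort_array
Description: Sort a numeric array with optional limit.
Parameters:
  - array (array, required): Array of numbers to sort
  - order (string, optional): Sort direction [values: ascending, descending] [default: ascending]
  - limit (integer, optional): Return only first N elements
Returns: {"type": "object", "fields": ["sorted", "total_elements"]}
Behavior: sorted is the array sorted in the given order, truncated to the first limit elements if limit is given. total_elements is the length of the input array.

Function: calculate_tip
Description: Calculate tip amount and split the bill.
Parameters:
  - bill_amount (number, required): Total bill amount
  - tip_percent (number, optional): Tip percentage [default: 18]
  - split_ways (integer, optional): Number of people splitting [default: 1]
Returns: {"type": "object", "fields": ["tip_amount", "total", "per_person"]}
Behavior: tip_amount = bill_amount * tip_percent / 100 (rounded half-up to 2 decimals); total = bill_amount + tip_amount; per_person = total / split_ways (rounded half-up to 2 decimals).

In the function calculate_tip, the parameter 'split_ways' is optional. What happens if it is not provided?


The calculate_tip spec declares:
  - split_ways (integer, optional): Number of people splitting [default: 1]
It defaults to 1


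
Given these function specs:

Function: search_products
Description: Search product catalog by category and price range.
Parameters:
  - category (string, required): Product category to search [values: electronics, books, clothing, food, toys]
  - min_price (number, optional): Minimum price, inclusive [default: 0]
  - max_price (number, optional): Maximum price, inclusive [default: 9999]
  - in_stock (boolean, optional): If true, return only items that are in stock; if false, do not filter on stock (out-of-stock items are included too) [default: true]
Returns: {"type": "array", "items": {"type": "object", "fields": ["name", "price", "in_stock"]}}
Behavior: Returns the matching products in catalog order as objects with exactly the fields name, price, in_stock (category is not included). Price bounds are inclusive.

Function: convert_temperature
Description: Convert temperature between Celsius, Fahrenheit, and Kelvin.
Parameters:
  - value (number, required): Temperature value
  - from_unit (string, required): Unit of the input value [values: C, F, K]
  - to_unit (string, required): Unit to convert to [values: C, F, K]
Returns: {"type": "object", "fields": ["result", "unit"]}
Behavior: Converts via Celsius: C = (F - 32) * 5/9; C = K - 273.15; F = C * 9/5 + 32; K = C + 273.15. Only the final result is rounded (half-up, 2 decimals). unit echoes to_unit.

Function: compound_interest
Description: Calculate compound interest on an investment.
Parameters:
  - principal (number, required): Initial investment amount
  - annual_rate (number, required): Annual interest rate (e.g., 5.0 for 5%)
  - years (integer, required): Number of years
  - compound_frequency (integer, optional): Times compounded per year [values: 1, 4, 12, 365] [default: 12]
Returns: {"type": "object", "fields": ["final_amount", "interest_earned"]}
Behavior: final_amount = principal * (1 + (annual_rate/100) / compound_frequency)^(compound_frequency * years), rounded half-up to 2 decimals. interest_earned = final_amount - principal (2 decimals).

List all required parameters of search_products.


Parameters of search_products and their required/optional flag:
  category: required
  min_price: optional
  max_price: optional
  in_stock: optional
category


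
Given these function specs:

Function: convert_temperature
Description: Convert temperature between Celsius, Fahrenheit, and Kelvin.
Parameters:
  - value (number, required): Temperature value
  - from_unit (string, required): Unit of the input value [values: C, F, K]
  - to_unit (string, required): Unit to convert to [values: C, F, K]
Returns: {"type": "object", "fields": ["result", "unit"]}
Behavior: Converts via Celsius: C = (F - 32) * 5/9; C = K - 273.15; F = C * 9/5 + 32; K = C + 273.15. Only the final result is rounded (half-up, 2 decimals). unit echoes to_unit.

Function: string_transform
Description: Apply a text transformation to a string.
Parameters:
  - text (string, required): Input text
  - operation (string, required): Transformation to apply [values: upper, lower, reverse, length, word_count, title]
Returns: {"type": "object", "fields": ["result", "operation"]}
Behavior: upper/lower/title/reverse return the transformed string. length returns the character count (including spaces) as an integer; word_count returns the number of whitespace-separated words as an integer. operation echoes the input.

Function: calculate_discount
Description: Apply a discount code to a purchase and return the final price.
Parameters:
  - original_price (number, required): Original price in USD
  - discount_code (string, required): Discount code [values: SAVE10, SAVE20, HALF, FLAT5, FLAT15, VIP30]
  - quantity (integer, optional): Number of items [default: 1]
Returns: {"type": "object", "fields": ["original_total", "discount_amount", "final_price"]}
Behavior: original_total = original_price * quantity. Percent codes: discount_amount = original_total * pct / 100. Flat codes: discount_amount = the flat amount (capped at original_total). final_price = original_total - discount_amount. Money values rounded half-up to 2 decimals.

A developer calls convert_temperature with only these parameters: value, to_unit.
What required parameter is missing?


Required parameters: value, from_unit, to_unit
Provided: value, to_unit
Missing: from_unit
from_unit


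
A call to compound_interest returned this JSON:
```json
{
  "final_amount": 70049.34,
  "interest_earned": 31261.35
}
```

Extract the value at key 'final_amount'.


70049.34


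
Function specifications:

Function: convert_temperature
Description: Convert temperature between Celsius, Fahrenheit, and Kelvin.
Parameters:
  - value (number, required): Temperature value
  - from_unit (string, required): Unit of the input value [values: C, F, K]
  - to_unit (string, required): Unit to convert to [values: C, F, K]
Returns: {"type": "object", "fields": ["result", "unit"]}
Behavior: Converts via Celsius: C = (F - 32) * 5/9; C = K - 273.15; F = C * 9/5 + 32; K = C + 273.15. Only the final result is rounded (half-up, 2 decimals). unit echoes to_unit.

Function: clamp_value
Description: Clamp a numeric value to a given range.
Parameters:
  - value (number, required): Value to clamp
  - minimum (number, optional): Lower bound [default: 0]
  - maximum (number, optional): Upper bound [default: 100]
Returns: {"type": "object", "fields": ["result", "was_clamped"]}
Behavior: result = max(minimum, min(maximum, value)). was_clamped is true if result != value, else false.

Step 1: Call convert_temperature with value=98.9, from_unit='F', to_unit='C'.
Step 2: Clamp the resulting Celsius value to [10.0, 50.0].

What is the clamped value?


Step 1: convert_temperature(value=98.9, from_unit=F, to_unit=C)
  To C: (98.9 - 32) * 5/9 = 37.166667
  Target is C: 37.166667
  Round to 2 decimals: 37.17
  -> result = 37.17 C
Step 2: clamp_value(value=37.17, minimum=10.0, maximum=50.0)
  result = max(10.0, min(50.0, 37.17)) = max(10.0, 37.17) = 37.17
  was_clamped = (37.17 != 37.17) = false
  -> result = 37.17
37.17


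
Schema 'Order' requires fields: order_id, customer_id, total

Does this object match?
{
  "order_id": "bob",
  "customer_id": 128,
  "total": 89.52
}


Checking required fields... All present.
Valid - all required fields present


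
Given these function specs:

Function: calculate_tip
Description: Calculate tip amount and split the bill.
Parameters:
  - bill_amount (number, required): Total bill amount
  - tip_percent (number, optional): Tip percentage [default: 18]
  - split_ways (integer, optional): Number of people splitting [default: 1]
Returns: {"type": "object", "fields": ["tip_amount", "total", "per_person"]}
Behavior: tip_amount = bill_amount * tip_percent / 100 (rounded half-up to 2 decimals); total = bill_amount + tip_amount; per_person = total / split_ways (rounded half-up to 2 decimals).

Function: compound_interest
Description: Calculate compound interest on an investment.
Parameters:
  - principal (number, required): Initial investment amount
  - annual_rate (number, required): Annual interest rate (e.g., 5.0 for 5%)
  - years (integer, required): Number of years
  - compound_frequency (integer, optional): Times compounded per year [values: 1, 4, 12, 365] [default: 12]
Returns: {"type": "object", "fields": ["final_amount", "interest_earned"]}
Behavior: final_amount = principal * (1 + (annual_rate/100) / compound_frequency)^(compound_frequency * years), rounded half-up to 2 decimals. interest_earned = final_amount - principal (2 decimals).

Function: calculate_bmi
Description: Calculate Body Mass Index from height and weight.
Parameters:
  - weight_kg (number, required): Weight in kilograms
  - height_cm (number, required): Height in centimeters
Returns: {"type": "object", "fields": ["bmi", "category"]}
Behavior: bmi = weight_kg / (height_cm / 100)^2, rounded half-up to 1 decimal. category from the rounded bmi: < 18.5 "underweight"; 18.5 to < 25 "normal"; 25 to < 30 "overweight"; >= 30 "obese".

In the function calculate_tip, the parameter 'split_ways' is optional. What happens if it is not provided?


The calculate_tip spec declares:
  - split_ways (integer, optional): Number of people splitting [default: 1]
It defaults to 1


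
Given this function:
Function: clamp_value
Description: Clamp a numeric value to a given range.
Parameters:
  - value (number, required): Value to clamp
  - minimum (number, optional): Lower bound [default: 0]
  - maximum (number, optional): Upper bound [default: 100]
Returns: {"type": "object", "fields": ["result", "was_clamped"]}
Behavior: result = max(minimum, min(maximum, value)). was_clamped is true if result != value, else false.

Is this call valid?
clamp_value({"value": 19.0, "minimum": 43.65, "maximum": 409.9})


Checking all required parameters present and types match... All valid.
Valid


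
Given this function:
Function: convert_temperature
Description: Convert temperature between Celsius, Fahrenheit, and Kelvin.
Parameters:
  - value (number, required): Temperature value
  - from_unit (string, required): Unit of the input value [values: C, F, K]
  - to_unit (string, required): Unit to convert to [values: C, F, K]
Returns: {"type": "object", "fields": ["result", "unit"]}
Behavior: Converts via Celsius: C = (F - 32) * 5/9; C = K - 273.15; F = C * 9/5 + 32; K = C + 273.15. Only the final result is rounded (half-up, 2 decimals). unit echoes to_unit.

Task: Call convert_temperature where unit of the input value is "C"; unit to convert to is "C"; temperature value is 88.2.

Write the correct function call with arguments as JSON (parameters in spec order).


Mapping each described value to its parameter name:
  'Unit of the input value' -> from_unit = "C"
  'Unit to convert to' -> to_unit = "C"
  'Temperature value' -> value = 88.2
convert_temperature({"value": 88.2, "from_unit": "C", "to_unit": "C"})
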